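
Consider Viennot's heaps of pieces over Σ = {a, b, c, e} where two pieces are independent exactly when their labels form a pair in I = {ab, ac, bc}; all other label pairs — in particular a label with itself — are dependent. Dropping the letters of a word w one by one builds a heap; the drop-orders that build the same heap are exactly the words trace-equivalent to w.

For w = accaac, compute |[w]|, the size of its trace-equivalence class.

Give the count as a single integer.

#0=a has no predecessor
#1=c has no predecessor
#2=c depends on [1:c]
#3=a depends on [0:a]
#4=a depends on [3:a]
#5=c depends on [2:c]
sources: [0:a, 1:c]
N(rest) = Σ N(rest − s) over sources s of rest; N(one piece) = 1:
  size 1 → [4]=1  [5]=1
  size 2 → [2,5]=1  [3,4]=1  [4,5]=2
  size 3 → [0,3,4]=1  [1,2,5]=1  [2,4,5]=3  [3,4,5]=3
  size 4 → [0,3,4,5]=4  [1,2,4,5]=4  [2,3,4,5]=6
  first=0(a) contributes 10
  first=1(c) contributes 10
|[w]| = 20

20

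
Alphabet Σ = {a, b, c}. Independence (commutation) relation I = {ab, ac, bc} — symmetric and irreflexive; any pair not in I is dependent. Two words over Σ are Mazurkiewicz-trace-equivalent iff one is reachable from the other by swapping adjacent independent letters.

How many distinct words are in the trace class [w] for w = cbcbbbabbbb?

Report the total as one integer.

495

piece 0:c — minimal
piece 1:b — minimal
piece 2:c rests on {0:c}
piece 3:b rests on {1:b}
piece 4:b rests on {3:b}
piece 5:b rests on {4:b}
piece 6:a — minimal
piece 7:b rests on {5:b}
piece 8:b rests on {7:b}
piece 9:b rests on {8:b}
piece 10:b rests on {9:b}
minimal pieces: {0:c, 1:b, 6:a}
ways to finish when only these pieces remain (= sum over removing one remaining piece with nothing left below it):
  1 left: {2}→1  {6}→1  {10}→1
  2 left: {0,2}→1  {2,6}→2  {2,10}→2  {6,10}→2  {9,10}→1
  3 left: {0,2,6}→3  {0,2,10}→3  {2,6,10}→6  {2,9,10}→3  {6,9,10}→3  {8,9,10}→1
  4 left: {0,2,6,10}→12  {0,2,9,10}→6  {2,6,9,10}→12  {2,8,9,10}→4  {6,8,9,10}→4  {7,8,9,10}→1
  5 left: {0,2,6,9,10}→30  {0,2,8,9,10}→10  {2,6,8,9,10}→20  {2,7,8,9,10}→5  {5,7,8,9,10}→1  {6,7,8,9,10}→5
  6 left: {0,2,6,8,9,10}→60  {0,2,7,8,9,10}→15  {2,5,7,8,9,10}→6  {2,6,7,8,9,10}→30  {4,5,7,8,9,10}→1  {5,6,7,8,9,10}→6
  7 left: {0,2,5,7,8,9,10}→21  {0,2,6,7,8,9,10}→105  {2,4,5,7,8,9,10}→7  {2,5,6,7,8,9,10}→42  {3,4,5,7,8,9,10}→1  {4,5,6,7,8,9,10}→7
  8 left: {0,2,4,5,7,8,9,10}→28  {0,2,5,6,7,8,9,10}→168  {1,3,4,5,7,8,9,10}→1  {2,3,4,5,7,8,9,10}→8  {2,4,5,6,7,8,9,10}→56  {3,4,5,6,7,8,9,10}→8
  9 left: {0,2,3,4,5,7,8,9,10}→36  {0,2,4,5,6,7,8,9,10}→252  {1,2,3,4,5,7,8,9,10}→9  {1,3,4,5,6,7,8,9,10}→9  {2,3,4,5,6,7,8,9,10}→72
  placing 0:c first → 90 extensions
  placing 1:b first → 360 extensions
  placing 6:a first → 45 extensions
total linear extensions = 495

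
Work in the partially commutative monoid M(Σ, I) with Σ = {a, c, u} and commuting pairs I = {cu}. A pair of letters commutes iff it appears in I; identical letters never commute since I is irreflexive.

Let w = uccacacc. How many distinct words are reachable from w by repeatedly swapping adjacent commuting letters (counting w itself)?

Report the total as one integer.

0(u) covers ∅
1(c) covers ∅
2(c) covers 1:c
3(a) covers 0:u, 2:c
4(c) covers 3:a
5(a) covers 4:c
6(c) covers 5:a
7(c) covers 6:c
floor of heap: 0:u, 1:c
completions by unplaced set U, small U first (add the entries for U minus each lowest piece of U):
  |U|=1: {7}:1
  |U|=2: {6,7}:1
  |U|=3: {5,6,7}:1
  |U|=4: {4,5,6,7}:1
  |U|=5: {3,4,5,6,7}:1
  |U|=6: {0,3,4,5,6,7}:1  {2,3,4,5,6,7}:1
  start at 0(u): 1
  start at 1(c): 2
sum over floor = 3

3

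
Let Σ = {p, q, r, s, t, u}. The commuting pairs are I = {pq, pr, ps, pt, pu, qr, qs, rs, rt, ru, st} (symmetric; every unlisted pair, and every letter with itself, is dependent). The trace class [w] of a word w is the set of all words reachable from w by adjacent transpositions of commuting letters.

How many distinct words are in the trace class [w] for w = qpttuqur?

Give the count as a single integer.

drop 0:q onto floor
drop 1:p onto floor
drop 2:t onto {0:q}
drop 3:t onto {2:t}
drop 4:u onto {3:t}
drop 5:q onto {4:u}
drop 6:u onto {5:q}
drop 7:r onto floor
ground layer = {0:q, 1:p, 7:r}
drop-orders for the pieces not yet dropped (sum over which currently-grounded one goes next):
  1 to go: {1} 1  {6} 1  {7} 1
  2 to go: {1,6} 2  {1,7} 2  {5,6} 1  {6,7} 2
  3 to go: {1,5,6} 3  {1,6,7} 6  {4,5,6} 1  {5,6,7} 3
  4 to go: {1,4,5,6} 4  {1,5,6,7} 12  {3,4,5,6} 1  {4,5,6,7} 4
  5 to go: {1,3,4,5,6} 5  {1,4,5,6,7} 20  {2,3,4,5,6} 1  {3,4,5,6,7} 5
  6 to go: {0,2,3,4,5,6} 1  {1,2,3,4,5,6} 6  {1,3,4,5,6,7} 30  {2,3,4,5,6,7} 6
  if 0:q drops first: 42 orders
  if 1:p drops first: 7 orders
  if 7:r drops first: 7 orders
heap linearizations: 56

56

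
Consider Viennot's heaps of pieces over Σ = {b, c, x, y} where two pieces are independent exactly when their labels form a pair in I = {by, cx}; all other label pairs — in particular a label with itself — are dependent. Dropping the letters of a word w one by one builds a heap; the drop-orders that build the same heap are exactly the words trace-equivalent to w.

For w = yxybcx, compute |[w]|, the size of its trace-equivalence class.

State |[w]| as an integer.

4

0(y) covers ∅
1(x) covers 0:y
2(y) covers 1:x
3(b) covers 1:x
4(c) covers 2:y, 3:b
5(x) covers 2:y, 3:b
floor of heap: 0:y
completions by unplaced set U, small U first (add the entries for U minus each lowest piece of U):
  |U|=1: {4}:1  {5}:1
  |U|=2: {4,5}:2
  |U|=3: {2,4,5}:2  {3,4,5}:2
  |U|=4: {2,3,4,5}:4
  start at 0(y): 4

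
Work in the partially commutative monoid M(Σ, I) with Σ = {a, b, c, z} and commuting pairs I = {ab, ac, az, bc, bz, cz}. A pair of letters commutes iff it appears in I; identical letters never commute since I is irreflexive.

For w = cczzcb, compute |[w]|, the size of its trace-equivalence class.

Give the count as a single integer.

drop 0:c onto floor
drop 1:c onto {0:c}
drop 2:z onto floor
drop 3:z onto {2:z}
drop 4:c onto {1:c}
drop 5:b onto floor
ground layer = {0:c, 2:z, 5:b}
drop-orders for the pieces not yet dropped (sum over which currently-grounded one goes next):
  1 to go: {3} 1  {4} 1  {5} 1
  2 to go: {1,4} 1  {2,3} 1  {3,4} 2  {3,5} 2  {4,5} 2
  3 to go: {0,1,4} 1  {1,3,4} 3  {1,4,5} 3  {2,3,4} 3  {2,3,5} 3  {3,4,5} 6
  4 to go: {0,1,3,4} 4  {0,1,4,5} 4  {1,2,3,4} 6  {1,3,4,5} 12  {2,3,4,5} 12
  if 0:c drops first: 30 orders
  if 2:z drops first: 20 orders
  if 5:b drops first: 10 orders
heap linearizations: 60

60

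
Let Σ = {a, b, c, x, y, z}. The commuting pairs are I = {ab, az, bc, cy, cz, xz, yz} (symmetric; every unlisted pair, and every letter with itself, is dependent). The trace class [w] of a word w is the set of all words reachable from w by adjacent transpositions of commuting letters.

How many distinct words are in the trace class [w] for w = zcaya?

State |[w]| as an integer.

piece 0:z — minimal
piece 1:c — minimal
piece 2:a rests on {1:c}
piece 3:y rests on {2:a}
piece 4:a rests on {3:y}
minimal pieces: {0:z, 1:c}
ways to finish when only these pieces remain (= sum over removing one remaining piece with nothing left below it):
  1 left: {0}→1  {4}→1
  2 left: {0,4}→2  {3,4}→1
  3 left: {0,3,4}→3  {2,3,4}→1
  placing 0:z first → 1 extensions
  placing 1:c first → 4 extensions
total linear extensions = 5

5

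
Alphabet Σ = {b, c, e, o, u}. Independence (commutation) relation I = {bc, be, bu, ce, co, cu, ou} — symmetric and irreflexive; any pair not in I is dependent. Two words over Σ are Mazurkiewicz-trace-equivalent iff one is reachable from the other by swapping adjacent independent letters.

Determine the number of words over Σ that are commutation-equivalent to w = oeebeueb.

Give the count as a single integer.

21

piece 0:o — minimal
piece 1:e rests on {0:o}
piece 2:e rests on {1:e}
piece 3:b rests on {0:o}
piece 4:e rests on {2:e}
piece 5:u rests on {4:e}
piece 6:e rests on {5:u}
piece 7:b rests on {3:b}
minimal pieces: {0:o}
ways to finish when only these pieces remain (= sum over removing one remaining piece with nothing left below it):
  1 left: {6}→1  {7}→1
  2 left: {3,7}→1  {5,6}→1  {6,7}→2
  3 left: {3,6,7}→3  {4,5,6}→1  {5,6,7}→3
  4 left: {2,4,5,6}→1  {3,5,6,7}→6  {4,5,6,7}→4
  5 left: {1,2,4,5,6}→1  {2,4,5,6,7}→5  {3,4,5,6,7}→10
  6 left: {1,2,4,5,6,7}→6  {2,3,4,5,6,7}→15
  placing 0:o first → 21 extensions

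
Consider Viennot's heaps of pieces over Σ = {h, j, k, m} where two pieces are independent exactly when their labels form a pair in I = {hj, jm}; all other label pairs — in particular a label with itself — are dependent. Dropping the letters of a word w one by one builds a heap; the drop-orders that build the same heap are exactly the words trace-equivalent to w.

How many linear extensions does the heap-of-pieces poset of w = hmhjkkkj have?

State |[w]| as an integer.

0(h) covers ∅
1(m) covers 0:h
2(h) covers 1:m
3(j) covers ∅
4(k) covers 2:h, 3:j
5(k) covers 4:k
6(k) covers 5:k
7(j) covers 6:k
floor of heap: 0:h, 3:j
completions by unplaced set U, small U first (add the entries for U minus each lowest piece of U):
  |U|=1: {7}:1
  |U|=2: {6,7}:1
  |U|=3: {5,6,7}:1
  |U|=4: {4,5,6,7}:1
  |U|=5: {2,4,5,6,7}:1  {3,4,5,6,7}:1
  |U|=6: {1,2,4,5,6,7}:1  {2,3,4,5,6,7}:2
  start at 0(h): 3
  start at 3(j): 1
sum over floor = 4

4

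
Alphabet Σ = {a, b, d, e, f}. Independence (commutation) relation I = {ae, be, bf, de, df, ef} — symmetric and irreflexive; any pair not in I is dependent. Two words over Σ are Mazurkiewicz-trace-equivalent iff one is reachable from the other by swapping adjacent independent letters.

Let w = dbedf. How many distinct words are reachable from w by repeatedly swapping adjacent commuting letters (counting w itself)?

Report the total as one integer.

20

piece 0:d — minimal
piece 1:b rests on {0:d}
piece 2:e — minimal
piece 3:d rests on {1:b}
piece 4:f — minimal
minimal pieces: {0:d, 2:e, 4:f}
ways to finish when only these pieces remain (= sum over removing one remaining piece with nothing left below it):
  1 left: {2}→1  {3}→1  {4}→1
  2 left: {1,3}→1  {2,3}→2  {2,4}→2  {3,4}→2
  3 left: {0,1,3}→1  {1,2,3}→3  {1,3,4}→3  {2,3,4}→6
  placing 0:d first → 12 extensions
  placing 2:e first → 4 extensions
  placing 4:f first → 4 extensions
total linear extensions = 20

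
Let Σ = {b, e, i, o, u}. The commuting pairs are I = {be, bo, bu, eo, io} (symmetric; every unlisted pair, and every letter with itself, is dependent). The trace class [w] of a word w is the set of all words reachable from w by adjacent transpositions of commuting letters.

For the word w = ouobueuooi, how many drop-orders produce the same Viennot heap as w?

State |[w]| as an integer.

24

0(o) covers ∅
1(u) covers 0:o
2(o) covers 1:u
3(b) covers ∅
4(u) covers 2:o
5(e) covers 4:u
6(u) covers 5:e
7(o) covers 6:u
8(o) covers 7:o
9(i) covers 3:b, 6:u
floor of heap: 0:o, 3:b
completions by unplaced set U, small U first (add the entries for U minus each lowest piece of U):
  |U|=1: {8}:1  {9}:1
  |U|=2: {3,9}:1  {7,8}:1  {8,9}:2
  |U|=3: {3,8,9}:3  {7,8,9}:3
  |U|=4: {3,7,8,9}:6  {6,7,8,9}:3
  |U|=5: {3,6,7,8,9}:9  {5,6,7,8,9}:3
  |U|=6: {3,5,6,7,8,9}:12  {4,5,6,7,8,9}:3
  |U|=7: {2,4,5,6,7,8,9}:3  {3,4,5,6,7,8,9}:15
  |U|=8: {1,2,4,5,6,7,8,9}:3  {2,3,4,5,6,7,8,9}:18
  start at 0(o): 21
  start at 3(b): 3
sum over floor = 24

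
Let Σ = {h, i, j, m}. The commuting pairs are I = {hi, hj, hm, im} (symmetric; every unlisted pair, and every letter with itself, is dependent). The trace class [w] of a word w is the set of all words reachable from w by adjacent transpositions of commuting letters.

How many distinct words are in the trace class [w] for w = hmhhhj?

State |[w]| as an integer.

15

piece 0:h — minimal
piece 1:m — minimal
piece 2:h rests on {0:h}
piece 3:h rests on {2:h}
piece 4:h rests on {3:h}
piece 5:j rests on {1:m}
minimal pieces: {0:h, 1:m}
ways to finish when only these pieces remain (= sum over removing one remaining piece with nothing left below it):
  1 left: {4}→1  {5}→1
  2 left: {1,5}→1  {3,4}→1  {4,5}→2
  3 left: {1,4,5}→3  {2,3,4}→1  {3,4,5}→3
  4 left: {0,2,3,4}→1  {1,3,4,5}→6  {2,3,4,5}→4
  placing 0:h first → 10 extensions
  placing 1:m first → 5 extensions
total linear extensions = 15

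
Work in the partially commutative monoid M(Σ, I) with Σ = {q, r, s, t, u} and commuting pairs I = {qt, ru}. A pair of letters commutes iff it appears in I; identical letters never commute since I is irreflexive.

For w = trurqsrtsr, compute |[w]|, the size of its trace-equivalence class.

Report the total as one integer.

#0=t has no predecessor
#1=r depends on [0:t]
#2=u depends on [0:t]
#3=r depends on [1:r]
#4=q depends on [2:u, 3:r]
#5=s depends on [4:q]
#6=r depends on [5:s]
#7=t depends on [6:r]
#8=s depends on [7:t]
#9=r depends on [8:s]
sources: [0:t]
N(rest) = Σ N(rest − s) over sources s of rest; N(one piece) = 1:
  size 1 → [9]=1
  size 2 → [8,9]=1
  size 3 → [7,8,9]=1
  size 4 → [6,7,8,9]=1
  size 5 → [5,6,7,8,9]=1
  size 6 → [4,5,6,7,8,9]=1
  size 7 → [2,4,5,6,7,8,9]=1  [3,4,5,6,7,8,9]=1
  size 8 → [1,3,4,5,6,7,8,9]=1  [2,3,4,5,6,7,8,9]=2
  first=0(t) contributes 3

3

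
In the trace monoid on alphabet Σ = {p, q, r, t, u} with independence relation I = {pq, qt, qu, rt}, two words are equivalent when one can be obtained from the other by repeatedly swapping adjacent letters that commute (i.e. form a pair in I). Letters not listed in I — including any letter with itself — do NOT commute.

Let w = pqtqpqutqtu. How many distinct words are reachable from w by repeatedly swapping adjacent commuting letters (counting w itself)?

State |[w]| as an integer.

330

piece 0:p — minimal
piece 1:q — minimal
piece 2:t rests on {0:p}
piece 3:q rests on {1:q}
piece 4:p rests on {2:t}
piece 5:q rests on {3:q}
piece 6:u rests on {4:p}
piece 7:t rests on {6:u}
piece 8:q rests on {5:q}
piece 9:t rests on {7:t}
piece 10:u rests on {9:t}
minimal pieces: {0:p, 1:q}
ways to finish when only these pieces remain (= sum over removing one remaining piece with nothing left below it):
  1 left: {8}→1  {10}→1
  2 left: {5,8}→1  {8,10}→2  {9,10}→1
  3 left: {3,5,8}→1  {5,8,10}→3  {7,9,10}→1  {8,9,10}→3
  4 left: {1,3,5,8}→1  {3,5,8,10}→4  {5,8,9,10}→6  {6,7,9,10}→1  {7,8,9,10}→4
  5 left: {1,3,5,8,10}→5  {3,5,8,9,10}→10  {4,6,7,9,10}→1  {5,7,8,9,10}→10  {6,7,8,9,10}→5
  6 left: {1,3,5,8,9,10}→15  {2,4,6,7,9,10}→1  {3,5,7,8,9,10}→20  {4,6,7,8,9,10}→6  {5,6,7,8,9,10}→15
  7 left: {0,2,4,6,7,9,10}→1  {1,3,5,7,8,9,10}→35  {2,4,6,7,8,9,10}→7  {3,5,6,7,8,9,10}→35  {4,5,6,7,8,9,10}→21
  8 left: {0,2,4,6,7,8,9,10}→8  {1,3,5,6,7,8,9,10}→70  {2,4,5,6,7,8,9,10}→28  {3,4,5,6,7,8,9,10}→56
  9 left: {0,2,4,5,6,7,8,9,10}→36  {1,3,4,5,6,7,8,9,10}→126  {2,3,4,5,6,7,8,9,10}→84
  placing 0:p first → 210 extensions
  placing 1:q first → 120 extensions
total linear extensions = 330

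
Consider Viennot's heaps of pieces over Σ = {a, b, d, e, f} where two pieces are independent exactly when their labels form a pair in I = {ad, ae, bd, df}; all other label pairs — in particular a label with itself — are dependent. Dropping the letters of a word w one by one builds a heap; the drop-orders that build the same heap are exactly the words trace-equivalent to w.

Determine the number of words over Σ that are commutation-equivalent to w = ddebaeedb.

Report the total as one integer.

0(d) covers ∅
1(d) covers 0:d
2(e) covers 1:d
3(b) covers 2:e
4(a) covers 3:b
5(e) covers 3:b
6(e) covers 5:e
7(d) covers 6:e
8(b) covers 4:a, 6:e
floor of heap: 0:d
completions by unplaced set U, small U first (add the entries for U minus each lowest piece of U):
  |U|=1: {7}:1  {8}:1
  |U|=2: {4,8}:1  {7,8}:2
  |U|=3: {4,7,8}:3  {6,7,8}:2
  |U|=4: {4,6,7,8}:5  {5,6,7,8}:2
  |U|=5: {4,5,6,7,8}:7
  |U|=6: {3,4,5,6,7,8}:7
  |U|=7: {2,3,4,5,6,7,8}:7
  start at 0(d): 7

7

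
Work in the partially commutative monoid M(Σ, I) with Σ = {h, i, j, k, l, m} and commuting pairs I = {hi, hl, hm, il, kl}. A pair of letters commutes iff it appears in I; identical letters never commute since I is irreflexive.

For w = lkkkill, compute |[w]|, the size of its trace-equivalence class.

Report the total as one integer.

35

drop 0:l onto floor
drop 1:k onto floor
drop 2:k onto {1:k}
drop 3:k onto {2:k}
drop 4:i onto {3:k}
drop 5:l onto {0:l}
drop 6:l onto {5:l}
ground layer = {0:l, 1:k}
drop-orders for the pieces not yet dropped (sum over which currently-grounded one goes next):
  1 to go: {4} 1  {6} 1
  2 to go: {3,4} 1  {4,6} 2  {5,6} 1
  3 to go: {0,5,6} 1  {2,3,4} 1  {3,4,6} 3  {4,5,6} 3
  4 to go: {0,4,5,6} 4  {1,2,3,4} 1  {2,3,4,6} 4  {3,4,5,6} 6
  5 to go: {0,3,4,5,6} 10  {1,2,3,4,6} 5  {2,3,4,5,6} 10
  if 0:l drops first: 15 orders
  if 1:k drops first: 20 orders
heap linearizations: 35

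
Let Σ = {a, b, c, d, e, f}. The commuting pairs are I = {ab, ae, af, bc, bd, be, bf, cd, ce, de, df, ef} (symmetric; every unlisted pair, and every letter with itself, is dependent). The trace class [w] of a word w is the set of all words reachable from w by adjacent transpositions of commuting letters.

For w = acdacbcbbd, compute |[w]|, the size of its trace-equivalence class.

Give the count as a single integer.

720

#0=a has no predecessor
#1=c depends on [0:a]
#2=d depends on [0:a]
#3=a depends on [1:c, 2:d]
#4=c depends on [3:a]
#5=b has no predecessor
#6=c depends on [4:c]
#7=b depends on [5:b]
#8=b depends on [7:b]
#9=d depends on [3:a]
sources: [0:a, 5:b]
N(rest) = Σ N(rest − s) over sources s of rest; N(one piece) = 1:
  size 1 → [6]=1  [8]=1  [9]=1
  size 2 → [4,6]=1  [6,8]=2  [6,9]=2  [7,8]=1  [8,9]=2
  size 3 → [4,6,8]=3  [4,6,9]=3  [5,7,8]=1  [6,7,8]=3  [6,8,9]=6  [7,8,9]=3
  size 4 → [3,4,6,9]=3  [4,6,7,8]=6  [4,6,8,9]=12  [5,6,7,8]=4  [5,7,8,9]=4  [6,7,8,9]=12
  size 5 → [1,3,4,6,9]=3  [2,3,4,6,9]=3  [3,4,6,8,9]=15  [4,5,6,7,8]=10  [4,6,7,8,9]=30  [5,6,7,8,9]=20
  size 6 → [1,2,3,4,6,9]=6  [1,3,4,6,8,9]=18  [2,3,4,6,8,9]=18  [3,4,6,7,8,9]=45  [4,5,6,7,8,9]=60
  size 7 → [0,1,2,3,4,6,9]=6  [1,2,3,4,6,8,9]=42  [1,3,4,6,7,8,9]=63  [2,3,4,6,7,8,9]=63  [3,4,5,6,7,8,9]=105
  size 8 → [0,1,2,3,4,6,8,9]=48  [1,2,3,4,6,7,8,9]=168  [1,3,4,5,6,7,8,9]=168  [2,3,4,5,6,7,8,9]=168
  first=0(a) contributes 504
  first=5(b) contributes 216
|[w]| = 720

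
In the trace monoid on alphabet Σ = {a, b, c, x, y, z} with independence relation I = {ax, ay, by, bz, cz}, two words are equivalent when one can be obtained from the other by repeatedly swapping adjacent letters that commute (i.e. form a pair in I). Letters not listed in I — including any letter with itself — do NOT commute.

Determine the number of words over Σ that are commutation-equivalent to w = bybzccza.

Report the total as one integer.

31

0(b) covers ∅
1(y) covers ∅
2(b) covers 0:b
3(z) covers 1:y
4(c) covers 1:y, 2:b
5(c) covers 4:c
6(z) covers 3:z
7(a) covers 5:c, 6:z
floor of heap: 0:b, 1:y
completions by unplaced set U, small U first (add the entries for U minus each lowest piece of U):
  |U|=1: {7}:1
  |U|=2: {5,7}:1  {6,7}:1
  |U|=3: {3,6,7}:1  {4,5,7}:1  {5,6,7}:2
  |U|=4: {2,4,5,7}:1  {3,5,6,7}:3  {4,5,6,7}:3
  |U|=5: {0,2,4,5,7}:1  {2,4,5,6,7}:4  {3,4,5,6,7}:6
  |U|=6: {0,2,4,5,6,7}:5  {1,3,4,5,6,7}:6  {2,3,4,5,6,7}:10
  start at 0(b): 16
  start at 1(y): 15
sum over floor = 31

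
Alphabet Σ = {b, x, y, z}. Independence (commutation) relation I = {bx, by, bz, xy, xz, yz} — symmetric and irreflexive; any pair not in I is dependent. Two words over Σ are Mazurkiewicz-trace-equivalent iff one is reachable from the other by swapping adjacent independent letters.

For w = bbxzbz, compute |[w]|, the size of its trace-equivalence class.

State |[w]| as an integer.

60

0(b) covers ∅
1(b) covers 0:b
2(x) covers ∅
3(z) covers ∅
4(b) covers 1:b
5(z) covers 3:z
floor of heap: 0:b, 2:x, 3:z
completions by unplaced set U, small U first (add the entries for U minus each lowest piece of U):
  |U|=1: {2}:1  {4}:1  {5}:1
  |U|=2: {1,4}:1  {2,4}:2  {2,5}:2  {3,5}:1  {4,5}:2
  |U|=3: {0,1,4}:1  {1,2,4}:3  {1,4,5}:3  {2,3,5}:3  {2,4,5}:6  {3,4,5}:3
  |U|=4: {0,1,2,4}:4  {0,1,4,5}:4  {1,2,4,5}:12  {1,3,4,5}:6  {2,3,4,5}:12
  start at 0(b): 30
  start at 2(x): 10
  start at 3(z): 20
sum over floor = 60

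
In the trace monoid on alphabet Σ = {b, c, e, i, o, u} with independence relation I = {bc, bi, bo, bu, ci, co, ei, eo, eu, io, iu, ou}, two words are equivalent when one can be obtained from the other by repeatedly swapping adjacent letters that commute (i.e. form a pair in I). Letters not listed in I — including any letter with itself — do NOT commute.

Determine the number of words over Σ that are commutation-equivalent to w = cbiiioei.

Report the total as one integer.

#0=c has no predecessor
#1=b has no predecessor
#2=i has no predecessor
#3=i depends on [2:i]
#4=i depends on [3:i]
#5=o has no predecessor
#6=e depends on [0:c, 1:b]
#7=i depends on [4:i]
sources: [0:c, 1:b, 2:i, 5:o]
N(rest) = Σ N(rest − s) over sources s of rest; N(one piece) = 1:
  size 1 → [5]=1  [6]=1  [7]=1
  size 2 → [0,6]=1  [1,6]=1  [4,7]=1  [5,6]=2  [5,7]=2  [6,7]=2
  size 3 → [0,1,6]=2  [0,5,6]=3  [0,6,7]=3  [1,5,6]=3  [1,6,7]=3  [3,4,7]=1  [4,5,7]=3  [4,6,7]=3  [5,6,7]=6
  size 4 → [0,1,5,6]=8  [0,1,6,7]=8  [0,4,6,7]=6  [0,5,6,7]=12  [1,4,6,7]=6  [1,5,6,7]=12  [2,3,4,7]=1  [3,4,5,7]=4  [3,4,6,7]=4  [4,5,6,7]=12
  size 5 → [0,1,4,6,7]=20  [0,1,5,6,7]=40  [0,3,4,6,7]=10  [0,4,5,6,7]=30  [1,3,4,6,7]=10  [1,4,5,6,7]=30  [2,3,4,5,7]=5  [2,3,4,6,7]=5  [3,4,5,6,7]=20
  size 6 → [0,1,3,4,6,7]=40  [0,1,4,5,6,7]=120  [0,2,3,4,6,7]=15  [0,3,4,5,6,7]=60  [1,2,3,4,6,7]=15  [1,3,4,5,6,7]=60  [2,3,4,5,6,7]=30
  first=0(c) contributes 105
  first=1(b) contributes 105
  first=2(i) contributes 280
  first=5(o) contributes 70
|[w]| = 560

560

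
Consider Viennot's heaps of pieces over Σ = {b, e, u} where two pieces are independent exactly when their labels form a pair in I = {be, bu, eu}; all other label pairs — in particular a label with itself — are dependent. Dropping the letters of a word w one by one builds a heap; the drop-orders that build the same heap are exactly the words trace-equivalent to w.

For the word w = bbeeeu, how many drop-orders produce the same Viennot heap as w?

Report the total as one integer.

60

#0=b has no predecessor
#1=b depends on [0:b]
#2=e has no predecessor
#3=e depends on [2:e]
#4=e depends on [3:e]
#5=u has no predecessor
sources: [0:b, 2:e, 5:u]
N(rest) = Σ N(rest − s) over sources s of rest; N(one piece) = 1:
  size 1 → [1]=1  [4]=1  [5]=1
  size 2 → [0,1]=1  [1,4]=2  [1,5]=2  [3,4]=1  [4,5]=2
  size 3 → [0,1,4]=3  [0,1,5]=3  [1,3,4]=3  [1,4,5]=6  [2,3,4]=1  [3,4,5]=3
  size 4 → [0,1,3,4]=6  [0,1,4,5]=12  [1,2,3,4]=4  [1,3,4,5]=12  [2,3,4,5]=4
  first=0(b) contributes 20
  first=2(e) contributes 30
  first=5(u) contributes 10
|[w]| = 60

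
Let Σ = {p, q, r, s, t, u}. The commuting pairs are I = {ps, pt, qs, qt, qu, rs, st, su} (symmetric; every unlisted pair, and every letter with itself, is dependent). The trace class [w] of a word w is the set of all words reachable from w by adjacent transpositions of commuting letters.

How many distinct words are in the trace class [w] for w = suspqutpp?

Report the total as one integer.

252

#0=s has no predecessor
#1=u has no predecessor
#2=s depends on [0:s]
#3=p depends on [1:u]
#4=q depends on [3:p]
#5=u depends on [3:p]
#6=t depends on [5:u]
#7=p depends on [4:q, 5:u]
#8=p depends on [7:p]
sources: [0:s, 1:u]
N(rest) = Σ N(rest − s) over sources s of rest; N(one piece) = 1:
  size 1 → [2]=1  [6]=1  [8]=1
  size 2 → [0,2]=1  [2,6]=2  [2,8]=2  [6,8]=2  [7,8]=1
  size 3 → [0,2,6]=3  [0,2,8]=3  [2,6,8]=6  [2,7,8]=3  [4,7,8]=1  [6,7,8]=3
  size 4 → [0,2,6,8]=12  [0,2,7,8]=6  [2,4,7,8]=4  [2,6,7,8]=12  [4,6,7,8]=4  [5,6,7,8]=3
  size 5 → [0,2,4,7,8]=10  [0,2,6,7,8]=30  [2,4,6,7,8]=20  [2,5,6,7,8]=15  [4,5,6,7,8]=7
  size 6 → [0,2,4,6,7,8]=60  [0,2,5,6,7,8]=45  [2,4,5,6,7,8]=42  [3,4,5,6,7,8]=7
  size 7 → [0,2,4,5,6,7,8]=147  [1,3,4,5,6,7,8]=7  [2,3,4,5,6,7,8]=49
  first=0(s) contributes 56
  first=1(u) contributes 196
|[w]| = 252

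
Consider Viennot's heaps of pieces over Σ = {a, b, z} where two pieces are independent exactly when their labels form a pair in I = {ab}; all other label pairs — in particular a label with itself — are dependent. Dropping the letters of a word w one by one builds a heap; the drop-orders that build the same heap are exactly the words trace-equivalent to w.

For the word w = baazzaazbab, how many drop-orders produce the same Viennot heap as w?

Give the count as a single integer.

9

drop 0:b onto floor
drop 1:a onto floor
drop 2:a onto {1:a}
drop 3:z onto {0:b, 2:a}
drop 4:z onto {3:z}
drop 5:a onto {4:z}
drop 6:a onto {5:a}
drop 7:z onto {6:a}
drop 8:b onto {7:z}
drop 9:a onto {7:z}
drop 10:b onto {8:b}
ground layer = {0:b, 1:a}
drop-orders for the pieces not yet dropped (sum over which currently-grounded one goes next):
  1 to go: {9} 1  {10} 1
  2 to go: {8,10} 1  {9,10} 2
  3 to go: {8,9,10} 3
  4 to go: {7,8,9,10} 3
  5 to go: {6,7,8,9,10} 3
  6 to go: {5,6,7,8,9,10} 3
  7 to go: {4,5,6,7,8,9,10} 3
  8 to go: {3,4,5,6,7,8,9,10} 3
  9 to go: {0,3,4,5,6,7,8,9,10} 3  {2,3,4,5,6,7,8,9,10} 3
  if 0:b drops first: 3 orders
  if 1:a drops first: 6 orders
heap linearizations: 9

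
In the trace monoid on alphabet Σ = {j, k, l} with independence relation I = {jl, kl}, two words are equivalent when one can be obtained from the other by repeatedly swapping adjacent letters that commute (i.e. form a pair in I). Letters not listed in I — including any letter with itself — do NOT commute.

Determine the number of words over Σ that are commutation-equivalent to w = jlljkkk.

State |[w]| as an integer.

21

#0=j has no predecessor
#1=l has no predecessor
#2=l depends on [1:l]
#3=j depends on [0:j]
#4=k depends on [3:j]
#5=k depends on [4:k]
#6=k depends on [5:k]
sources: [0:j, 1:l]
N(rest) = Σ N(rest − s) over sources s of rest; N(one piece) = 1:
  size 1 → [2]=1  [6]=1
  size 2 → [1,2]=1  [2,6]=2  [5,6]=1
  size 3 → [1,2,6]=3  [2,5,6]=3  [4,5,6]=1
  size 4 → [1,2,5,6]=6  [2,4,5,6]=4  [3,4,5,6]=1
  size 5 → [0,3,4,5,6]=1  [1,2,4,5,6]=10  [2,3,4,5,6]=5
  first=0(j) contributes 15
  first=1(l) contributes 6
|[w]| = 21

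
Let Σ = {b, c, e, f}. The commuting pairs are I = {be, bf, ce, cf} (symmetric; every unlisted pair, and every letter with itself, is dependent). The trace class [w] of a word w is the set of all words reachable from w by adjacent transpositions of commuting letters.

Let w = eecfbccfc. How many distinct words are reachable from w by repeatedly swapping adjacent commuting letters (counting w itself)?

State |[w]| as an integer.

drop 0:e onto floor
drop 1:e onto {0:e}
drop 2:c onto floor
drop 3:f onto {1:e}
drop 4:b onto {2:c}
drop 5:c onto {4:b}
drop 6:c onto {5:c}
drop 7:f onto {3:f}
drop 8:c onto {6:c}
ground layer = {0:e, 2:c}
drop-orders for the pieces not yet dropped (sum over which currently-grounded one goes next):
  1 to go: {7} 1  {8} 1
  2 to go: {3,7} 1  {6,8} 1  {7,8} 2
  3 to go: {1,3,7} 1  {3,7,8} 3  {5,6,8} 1  {6,7,8} 3
  4 to go: {0,1,3,7} 1  {1,3,7,8} 4  {3,6,7,8} 6  {4,5,6,8} 1  {5,6,7,8} 4
  5 to go: {0,1,3,7,8} 5  {1,3,6,7,8} 10  {2,4,5,6,8} 1  {3,5,6,7,8} 10  {4,5,6,7,8} 5
  6 to go: {0,1,3,6,7,8} 15  {1,3,5,6,7,8} 20  {2,4,5,6,7,8} 6  {3,4,5,6,7,8} 15
  7 to go: {0,1,3,5,6,7,8} 35  {1,3,4,5,6,7,8} 35  {2,3,4,5,6,7,8} 21
  if 0:e drops first: 56 orders
  if 2:c drops first: 70 orders
heap linearizations: 126

126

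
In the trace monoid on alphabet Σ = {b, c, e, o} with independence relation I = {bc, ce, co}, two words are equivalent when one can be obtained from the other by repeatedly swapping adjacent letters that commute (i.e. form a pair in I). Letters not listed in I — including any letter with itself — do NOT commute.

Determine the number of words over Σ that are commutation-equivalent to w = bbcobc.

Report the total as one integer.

0(b) covers ∅
1(b) covers 0:b
2(c) covers ∅
3(o) covers 1:b
4(b) covers 3:o
5(c) covers 2:c
floor of heap: 0:b, 2:c
completions by unplaced set U, small U first (add the entries for U minus each lowest piece of U):
  |U|=1: {4}:1  {5}:1
  |U|=2: {2,5}:1  {3,4}:1  {4,5}:2
  |U|=3: {1,3,4}:1  {2,4,5}:3  {3,4,5}:3
  |U|=4: {0,1,3,4}:1  {1,3,4,5}:4  {2,3,4,5}:6
  start at 0(b): 10
  start at 2(c): 5
sum over floor = 15

15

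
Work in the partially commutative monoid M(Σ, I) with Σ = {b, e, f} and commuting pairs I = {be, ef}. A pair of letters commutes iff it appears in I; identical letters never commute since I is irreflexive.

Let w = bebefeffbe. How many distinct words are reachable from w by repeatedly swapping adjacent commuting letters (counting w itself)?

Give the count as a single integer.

0(b) covers ∅
1(e) covers ∅
2(b) covers 0:b
3(e) covers 1:e
4(f) covers 2:b
5(e) covers 3:e
6(f) covers 4:f
7(f) covers 6:f
8(b) covers 7:f
9(e) covers 5:e
floor of heap: 0:b, 1:e
completions by unplaced set U, small U first (add the entries for U minus each lowest piece of U):
  |U|=1: {8}:1  {9}:1
  |U|=2: {5,9}:1  {7,8}:1  {8,9}:2
  |U|=3: {3,5,9}:1  {5,8,9}:3  {6,7,8}:1  {7,8,9}:3
  |U|=4: {1,3,5,9}:1  {3,5,8,9}:4  {4,6,7,8}:1  {5,7,8,9}:6  {6,7,8,9}:4
  |U|=5: {1,3,5,8,9}:5  {2,4,6,7,8}:1  {3,5,7,8,9}:10  {4,6,7,8,9}:5  {5,6,7,8,9}:10
  |U|=6: {0,2,4,6,7,8}:1  {1,3,5,7,8,9}:15  {2,4,6,7,8,9}:6  {3,5,6,7,8,9}:20  {4,5,6,7,8,9}:15
  |U|=7: {0,2,4,6,7,8,9}:7  {1,3,5,6,7,8,9}:35  {2,4,5,6,7,8,9}:21  {3,4,5,6,7,8,9}:35
  |U|=8: {0,2,4,5,6,7,8,9}:28  {1,3,4,5,6,7,8,9}:70  {2,3,4,5,6,7,8,9}:56
  start at 0(b): 126
  start at 1(e): 84
sum over floor = 210

210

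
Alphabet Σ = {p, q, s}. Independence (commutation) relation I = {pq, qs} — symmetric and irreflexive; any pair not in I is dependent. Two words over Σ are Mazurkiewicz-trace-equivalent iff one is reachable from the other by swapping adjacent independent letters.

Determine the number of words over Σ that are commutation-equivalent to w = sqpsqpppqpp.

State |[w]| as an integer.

165

piece 0:s — minimal
piece 1:q — minimal
piece 2:p rests on {0:s}
piece 3:s rests on {2:p}
piece 4:q rests on {1:q}
piece 5:p rests on {3:s}
piece 6:p rests on {5:p}
piece 7:p rests on {6:p}
piece 8:q rests on {4:q}
piece 9:p rests on {7:p}
piece 10:p rests on {9:p}
minimal pieces: {0:s, 1:q}
ways to finish when only these pieces remain (= sum over removing one remaining piece with nothing left below it):
  1 left: {8}→1  {10}→1
  2 left: {4,8}→1  {8,10}→2  {9,10}→1
  3 left: {1,4,8}→1  {4,8,10}→3  {7,9,10}→1  {8,9,10}→3
  4 left: {1,4,8,10}→4  {4,8,9,10}→6  {6,7,9,10}→1  {7,8,9,10}→4
  5 left: {1,4,8,9,10}→10  {4,7,8,9,10}→10  {5,6,7,9,10}→1  {6,7,8,9,10}→5
  6 left: {1,4,7,8,9,10}→20  {3,5,6,7,9,10}→1  {4,6,7,8,9,10}→15  {5,6,7,8,9,10}→6
  7 left: {1,4,6,7,8,9,10}→35  {2,3,5,6,7,9,10}→1  {3,5,6,7,8,9,10}→7  {4,5,6,7,8,9,10}→21
  8 left: {0,2,3,5,6,7,9,10}→1  {1,4,5,6,7,8,9,10}→56  {2,3,5,6,7,8,9,10}→8  {3,4,5,6,7,8,9,10}→28
  9 left: {0,2,3,5,6,7,8,9,10}→9  {1,3,4,5,6,7,8,9,10}→84  {2,3,4,5,6,7,8,9,10}→36
  placing 0:s first → 120 extensions
  placing 1:q first → 45 extensions
total linear extensions = 165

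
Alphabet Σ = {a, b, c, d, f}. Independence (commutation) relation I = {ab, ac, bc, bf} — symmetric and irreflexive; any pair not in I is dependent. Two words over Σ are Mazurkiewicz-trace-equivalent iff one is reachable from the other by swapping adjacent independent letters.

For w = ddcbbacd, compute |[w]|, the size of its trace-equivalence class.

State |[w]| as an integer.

#0=d has no predecessor
#1=d depends on [0:d]
#2=c depends on [1:d]
#3=b depends on [1:d]
#4=b depends on [3:b]
#5=a depends on [1:d]
#6=c depends on [2:c]
#7=d depends on [4:b, 5:a, 6:c]
sources: [0:d]
N(rest) = Σ N(rest − s) over sources s of rest; N(one piece) = 1:
  size 1 → [7]=1
  size 2 → [4,7]=1  [5,7]=1  [6,7]=1
  size 3 → [2,6,7]=1  [3,4,7]=1  [4,5,7]=2  [4,6,7]=2  [5,6,7]=2
  size 4 → [2,4,6,7]=3  [2,5,6,7]=3  [3,4,5,7]=3  [3,4,6,7]=3  [4,5,6,7]=6
  size 5 → [2,3,4,6,7]=6  [2,4,5,6,7]=12  [3,4,5,6,7]=12
  size 6 → [2,3,4,5,6,7]=30
  first=0(d) contributes 30

30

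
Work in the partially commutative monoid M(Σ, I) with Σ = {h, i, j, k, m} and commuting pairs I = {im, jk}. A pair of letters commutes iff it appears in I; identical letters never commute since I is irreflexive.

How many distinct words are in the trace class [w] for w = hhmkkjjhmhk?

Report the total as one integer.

#0=h has no predecessor
#1=h depends on [0:h]
#2=m depends on [1:h]
#3=k depends on [2:m]
#4=k depends on [3:k]
#5=j depends on [2:m]
#6=j depends on [5:j]
#7=h depends on [4:k, 6:j]
#8=m depends on [7:h]
#9=h depends on [8:m]
#10=k depends on [9:h]
sources: [0:h]
N(rest) = Σ N(rest − s) over sources s of rest; N(one piece) = 1:
  size 1 → [10]=1
  size 2 → [9,10]=1
  size 3 → [8,9,10]=1
  size 4 → [7,8,9,10]=1
  size 5 → [4,7,8,9,10]=1  [6,7,8,9,10]=1
  size 6 → [3,4,7,8,9,10]=1  [4,6,7,8,9,10]=2  [5,6,7,8,9,10]=1
  size 7 → [3,4,6,7,8,9,10]=3  [4,5,6,7,8,9,10]=3
  size 8 → [3,4,5,6,7,8,9,10]=6
  size 9 → [2,3,4,5,6,7,8,9,10]=6
  first=0(h) contributes 6

6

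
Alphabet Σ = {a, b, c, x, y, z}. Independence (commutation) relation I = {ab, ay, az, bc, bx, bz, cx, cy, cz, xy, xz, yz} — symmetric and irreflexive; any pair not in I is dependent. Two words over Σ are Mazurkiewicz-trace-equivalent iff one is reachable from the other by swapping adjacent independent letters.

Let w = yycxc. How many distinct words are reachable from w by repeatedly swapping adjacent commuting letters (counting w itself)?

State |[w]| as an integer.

drop 0:y onto floor
drop 1:y onto {0:y}
drop 2:c onto floor
drop 3:x onto floor
drop 4:c onto {2:c}
ground layer = {0:y, 2:c, 3:x}
drop-orders for the pieces not yet dropped (sum over which currently-grounded one goes next):
  1 to go: {1} 1  {3} 1  {4} 1
  2 to go: {0,1} 1  {1,3} 2  {1,4} 2  {2,4} 1  {3,4} 2
  3 to go: {0,1,3} 3  {0,1,4} 3  {1,2,4} 3  {1,3,4} 6  {2,3,4} 3
  if 0:y drops first: 12 orders
  if 2:c drops first: 12 orders
  if 3:x drops first: 6 orders
heap linearizations: 30

30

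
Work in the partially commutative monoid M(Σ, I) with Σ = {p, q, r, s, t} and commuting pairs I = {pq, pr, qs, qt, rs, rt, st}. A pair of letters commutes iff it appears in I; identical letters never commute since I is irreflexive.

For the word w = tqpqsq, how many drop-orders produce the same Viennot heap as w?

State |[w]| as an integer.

20

piece 0:t — minimal
piece 1:q — minimal
piece 2:p rests on {0:t}
piece 3:q rests on {1:q}
piece 4:s rests on {2:p}
piece 5:q rests on {3:q}
minimal pieces: {0:t, 1:q}
ways to finish when only these pieces remain (= sum over removing one remaining piece with nothing left below it):
  1 left: {4}→1  {5}→1
  2 left: {2,4}→1  {3,5}→1  {4,5}→2
  3 left: {0,2,4}→1  {1,3,5}→1  {2,4,5}→3  {3,4,5}→3
  4 left: {0,2,4,5}→4  {1,3,4,5}→4  {2,3,4,5}→6
  placing 0:t first → 10 extensions
  placing 1:q first → 10 extensions
total linear extensions = 20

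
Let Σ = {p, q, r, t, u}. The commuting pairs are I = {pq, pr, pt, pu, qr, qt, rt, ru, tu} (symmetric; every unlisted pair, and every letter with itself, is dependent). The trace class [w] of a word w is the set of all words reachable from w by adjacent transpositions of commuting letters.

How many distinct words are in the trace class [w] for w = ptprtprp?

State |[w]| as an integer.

0(p) covers ∅
1(t) covers ∅
2(p) covers 0:p
3(r) covers ∅
4(t) covers 1:t
5(p) covers 2:p
6(r) covers 3:r
7(p) covers 5:p
floor of heap: 0:p, 1:t, 3:r
completions by unplaced set U, small U first (add the entries for U minus each lowest piece of U):
  |U|=1: {4}:1  {6}:1  {7}:1
  |U|=2: {1,4}:1  {3,6}:1  {4,6}:2  {4,7}:2  {5,7}:1  {6,7}:2
  |U|=3: {1,4,6}:3  {1,4,7}:3  {2,5,7}:1  {3,4,6}:3  {3,6,7}:3  {4,5,7}:3  {4,6,7}:6  {5,6,7}:3
  |U|=4: {0,2,5,7}:1  {1,3,4,6}:6  {1,4,5,7}:6  {1,4,6,7}:12  {2,4,5,7}:4  {2,5,6,7}:4  {3,4,6,7}:12  {3,5,6,7}:6  {4,5,6,7}:12
  |U|=5: {0,2,4,5,7}:5  {0,2,5,6,7}:5  {1,2,4,5,7}:10  {1,3,4,6,7}:30  {1,4,5,6,7}:30  {2,3,5,6,7}:10  {2,4,5,6,7}:20  {3,4,5,6,7}:30
  |U|=6: {0,1,2,4,5,7}:15  {0,2,3,5,6,7}:15  {0,2,4,5,6,7}:30  {1,2,4,5,6,7}:60  {1,3,4,5,6,7}:90  {2,3,4,5,6,7}:60
  start at 0(p): 210
  start at 1(t): 105
  start at 3(r): 105
sum over floor = 420

420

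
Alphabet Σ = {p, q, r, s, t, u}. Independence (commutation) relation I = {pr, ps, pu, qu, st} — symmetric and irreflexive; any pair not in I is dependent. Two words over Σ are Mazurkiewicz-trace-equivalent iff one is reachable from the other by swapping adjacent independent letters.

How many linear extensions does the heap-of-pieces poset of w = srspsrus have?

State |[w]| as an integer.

drop 0:s onto floor
drop 1:r onto {0:s}
drop 2:s onto {1:r}
drop 3:p onto floor
drop 4:s onto {2:s}
drop 5:r onto {4:s}
drop 6:u onto {5:r}
drop 7:s onto {6:u}
ground layer = {0:s, 3:p}
drop-orders for the pieces not yet dropped (sum over which currently-grounded one goes next):
  1 to go: {3} 1  {7} 1
  2 to go: {3,7} 2  {6,7} 1
  3 to go: {3,6,7} 3  {5,6,7} 1
  4 to go: {3,5,6,7} 4  {4,5,6,7} 1
  5 to go: {2,4,5,6,7} 1  {3,4,5,6,7} 5
  6 to go: {1,2,4,5,6,7} 1  {2,3,4,5,6,7} 6
  if 0:s drops first: 7 orders
  if 3:p drops first: 1 orders
heap linearizations: 8

8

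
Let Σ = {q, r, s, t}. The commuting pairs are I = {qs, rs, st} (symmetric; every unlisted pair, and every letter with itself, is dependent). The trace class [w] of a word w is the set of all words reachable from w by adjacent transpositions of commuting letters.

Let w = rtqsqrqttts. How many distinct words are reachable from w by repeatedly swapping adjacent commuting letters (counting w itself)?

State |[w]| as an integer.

#0=r has no predecessor
#1=t depends on [0:r]
#2=q depends on [1:t]
#3=s has no predecessor
#4=q depends on [2:q]
#5=r depends on [4:q]
#6=q depends on [5:r]
#7=t depends on [6:q]
#8=t depends on [7:t]
#9=t depends on [8:t]
#10=s depends on [3:s]
sources: [0:r, 3:s]
N(rest) = Σ N(rest − s) over sources s of rest; N(one piece) = 1:
  size 1 → [9]=1  [10]=1
  size 2 → [3,10]=1  [8,9]=1  [9,10]=2
  size 3 → [3,9,10]=3  [7,8,9]=1  [8,9,10]=3
  size 4 → [3,8,9,10]=6  [6,7,8,9]=1  [7,8,9,10]=4
  size 5 → [3,7,8,9,10]=10  [5,6,7,8,9]=1  [6,7,8,9,10]=5
  size 6 → [3,6,7,8,9,10]=15  [4,5,6,7,8,9]=1  [5,6,7,8,9,10]=6
  size 7 → [2,4,5,6,7,8,9]=1  [3,5,6,7,8,9,10]=21  [4,5,6,7,8,9,10]=7
  size 8 → [1,2,4,5,6,7,8,9]=1  [2,4,5,6,7,8,9,10]=8  [3,4,5,6,7,8,9,10]=28
  size 9 → [0,1,2,4,5,6,7,8,9]=1  [1,2,4,5,6,7,8,9,10]=9  [2,3,4,5,6,7,8,9,10]=36
  first=0(r) contributes 45
  first=3(s) contributes 10
|[w]| = 55

55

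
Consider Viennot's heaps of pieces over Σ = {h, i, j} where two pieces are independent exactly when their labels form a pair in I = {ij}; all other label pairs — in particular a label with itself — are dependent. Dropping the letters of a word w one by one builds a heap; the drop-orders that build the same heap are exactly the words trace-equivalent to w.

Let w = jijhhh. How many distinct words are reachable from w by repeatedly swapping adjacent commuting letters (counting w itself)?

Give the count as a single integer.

3

piece 0:j — minimal
piece 1:i — minimal
piece 2:j rests on {0:j}
piece 3:h rests on {1:i, 2:j}
piece 4:h rests on {3:h}
piece 5:h rests on {4:h}
minimal pieces: {0:j, 1:i}
ways to finish when only these pieces remain (= sum over removing one remaining piece with nothing left below it):
  1 left: {5}→1
  2 left: {4,5}→1
  3 left: {3,4,5}→1
  4 left: {1,3,4,5}→1  {2,3,4,5}→1
  placing 0:j first → 2 extensions
  placing 1:i first → 1 extensions
total linear extensions = 3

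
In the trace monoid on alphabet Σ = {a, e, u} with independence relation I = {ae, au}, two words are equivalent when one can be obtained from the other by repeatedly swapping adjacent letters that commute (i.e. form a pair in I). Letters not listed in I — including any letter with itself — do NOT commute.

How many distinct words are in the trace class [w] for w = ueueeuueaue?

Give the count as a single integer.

drop 0:u onto floor
drop 1:e onto {0:u}
drop 2:u onto {1:e}
drop 3:e onto {2:u}
drop 4:e onto {3:e}
drop 5:u onto {4:e}
drop 6:u onto {5:u}
drop 7:e onto {6:u}
drop 8:a onto floor
drop 9:u onto {7:e}
drop 10:e onto {9:u}
ground layer = {0:u, 8:a}
drop-orders for the pieces not yet dropped (sum over which currently-grounded one goes next):
  1 to go: {8} 1  {10} 1
  2 to go: {8,10} 2  {9,10} 1
  3 to go: {7,9,10} 1  {8,9,10} 3
  4 to go: {6,7,9,10} 1  {7,8,9,10} 4
  5 to go: {5,6,7,9,10} 1  {6,7,8,9,10} 5
  6 to go: {4,5,6,7,9,10} 1  {5,6,7,8,9,10} 6
  7 to go: {3,4,5,6,7,9,10} 1  {4,5,6,7,8,9,10} 7
  8 to go: {2,3,4,5,6,7,9,10} 1  {3,4,5,6,7,8,9,10} 8
  9 to go: {1,2,3,4,5,6,7,9,10} 1  {2,3,4,5,6,7,8,9,10} 9
  if 0:u drops first: 10 orders
  if 8:a drops first: 1 orders
heap linearizations: 11

11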